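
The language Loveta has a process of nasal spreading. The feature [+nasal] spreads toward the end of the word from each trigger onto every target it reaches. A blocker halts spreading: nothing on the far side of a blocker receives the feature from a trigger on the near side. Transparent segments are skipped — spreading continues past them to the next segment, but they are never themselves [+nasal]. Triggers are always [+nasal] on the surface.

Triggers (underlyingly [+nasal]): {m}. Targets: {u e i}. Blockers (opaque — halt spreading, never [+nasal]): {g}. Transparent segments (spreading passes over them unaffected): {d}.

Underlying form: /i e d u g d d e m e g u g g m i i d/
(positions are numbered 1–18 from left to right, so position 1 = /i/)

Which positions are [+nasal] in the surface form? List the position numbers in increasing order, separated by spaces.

From /m/ at 9 rightward: 10 /e/ → [+nasal]; 11 /g/ blocks.
From /m/ at 15 rightward: 16 /i/ → [+nasal]; 17 /i/ → [+nasal]; 18 /d/ transparent; word edge.
Targets with no active source: positions 1 2 4 8 12 stay [-nasal].

9 10 15 16 17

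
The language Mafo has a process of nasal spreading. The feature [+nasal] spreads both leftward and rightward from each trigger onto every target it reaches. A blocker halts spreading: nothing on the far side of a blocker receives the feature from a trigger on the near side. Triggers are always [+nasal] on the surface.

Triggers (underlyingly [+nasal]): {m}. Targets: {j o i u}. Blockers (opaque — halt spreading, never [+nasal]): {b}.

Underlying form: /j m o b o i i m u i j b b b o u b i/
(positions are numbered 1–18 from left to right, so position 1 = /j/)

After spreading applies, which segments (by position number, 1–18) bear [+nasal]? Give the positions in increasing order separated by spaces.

From /m/ at 2 rightward: 3 /o/ → [+nasal]; 4 /b/ blocks.
From /m/ at 2 leftward: 1 /j/ → [+nasal]; word edge.
From /m/ at 8 rightward: 9 /u/ → [+nasal]; 10 /i/ → [+nasal]; 11 /j/ → [+nasal]; 12 /b/ blocks.
From /m/ at 8 leftward: 7 /i/ → [+nasal]; 6 /i/ → [+nasal]; 5 /o/ → [+nasal]; 4 /b/ blocks.
Targets with no active source: positions 15 16 18 stay [-nasal].

1 2 3 5 6 7 8 9 10 11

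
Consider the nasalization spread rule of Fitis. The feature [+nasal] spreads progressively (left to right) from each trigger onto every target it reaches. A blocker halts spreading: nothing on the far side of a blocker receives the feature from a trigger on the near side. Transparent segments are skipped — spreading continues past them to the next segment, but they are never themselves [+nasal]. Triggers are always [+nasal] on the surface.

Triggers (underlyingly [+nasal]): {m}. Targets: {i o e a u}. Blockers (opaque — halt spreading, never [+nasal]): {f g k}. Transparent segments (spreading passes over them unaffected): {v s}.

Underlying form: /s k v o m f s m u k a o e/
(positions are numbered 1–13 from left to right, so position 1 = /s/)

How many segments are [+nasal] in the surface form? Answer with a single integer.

3

From /m/ at 5 rightward: 6 /f/ blocks.
From /m/ at 8 rightward: 9 /u/ → [+nasal]; 10 /k/ blocks.
Targets with no active source: positions 4 11 12 13 stay [-nasal].
[+nasal] positions on the surface: 5 8 9.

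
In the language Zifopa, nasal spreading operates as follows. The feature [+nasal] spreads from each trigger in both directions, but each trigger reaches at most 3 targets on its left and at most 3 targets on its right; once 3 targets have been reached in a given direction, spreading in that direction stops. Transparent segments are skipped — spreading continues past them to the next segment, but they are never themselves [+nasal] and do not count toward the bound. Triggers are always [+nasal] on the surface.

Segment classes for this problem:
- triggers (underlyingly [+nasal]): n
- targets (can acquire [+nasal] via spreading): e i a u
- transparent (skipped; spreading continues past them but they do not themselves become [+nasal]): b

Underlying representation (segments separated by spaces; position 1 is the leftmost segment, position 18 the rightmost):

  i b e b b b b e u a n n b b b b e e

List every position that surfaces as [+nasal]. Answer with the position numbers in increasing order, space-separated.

From /n/ at 11 rightward: 12 /n/ is itself a trigger — this domain ends here.
From /n/ at 11 leftward: 10 /a/ → [+nasal]; 9 /u/ → [+nasal]; 8 /e/ → [+nasal]; bound reached.
From /n/ at 12 rightward: 13 /b/ transparent; 14 /b/ transparent; 15 /b/ transparent; 16 /b/ transparent; 17 /e/ → [+nasal]; 18 /e/ → [+nasal]; word edge.
From /n/ at 12 leftward: 11 /n/ is itself a trigger — this domain ends here.
Targets with no active source: positions 1 3 stay [-nasal].

8 9 10 11 12 17 18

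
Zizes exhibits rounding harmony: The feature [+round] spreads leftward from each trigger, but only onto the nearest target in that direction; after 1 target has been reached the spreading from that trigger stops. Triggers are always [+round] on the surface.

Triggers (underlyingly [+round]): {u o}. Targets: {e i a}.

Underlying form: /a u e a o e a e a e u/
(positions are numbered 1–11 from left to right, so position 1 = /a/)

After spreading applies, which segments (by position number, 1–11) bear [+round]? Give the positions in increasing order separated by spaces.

From /u/ at 2 leftward: 1 /a/ → [+round]; bound reached.
From /o/ at 5 leftward: 4 /a/ → [+round]; bound reached.
From /u/ at 11 leftward: 10 /e/ → [+round]; bound reached.
Targets with no active source: positions 3 6 7 8 9 stay [-round].

1 2 4 5 10 11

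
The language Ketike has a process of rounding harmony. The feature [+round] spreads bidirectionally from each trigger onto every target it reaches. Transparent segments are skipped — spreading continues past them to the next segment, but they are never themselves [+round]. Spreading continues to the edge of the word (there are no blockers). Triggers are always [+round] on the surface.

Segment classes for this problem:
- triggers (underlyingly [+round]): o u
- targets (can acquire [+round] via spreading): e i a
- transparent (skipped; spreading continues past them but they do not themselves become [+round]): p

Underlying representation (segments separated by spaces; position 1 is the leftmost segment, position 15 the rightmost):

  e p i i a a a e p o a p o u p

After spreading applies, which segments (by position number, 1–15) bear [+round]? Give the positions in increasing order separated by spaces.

From /o/ at 10 rightward: 11 /a/ → [+round]; 12 /p/ transparent; 13 /o/ is itself a trigger — this domain ends here.
From /o/ at 10 leftward: 9 /p/ transparent; 8 /e/ → [+round]; 7 /a/ → [+round]; 6 /a/ → [+round]; 5 /a/ → [+round]; 4 /i/ → [+round]; 3 /i/ → [+round]; 2 /p/ transparent; 1 /e/ → [+round]; word edge.
From /o/ at 13 rightward: 14 /u/ is itself a trigger — this domain ends here.
From /o/ at 13 leftward: 12 /p/ transparent; 11 /a/ → [+round]; 10 /o/ is itself a trigger — this domain ends here.
From /u/ at 14 rightward: 15 /p/ transparent; word edge.
From /u/ at 14 leftward: 13 /o/ is itself a trigger — this domain ends here.

1 3 4 5 6 7 8 10 11 13 14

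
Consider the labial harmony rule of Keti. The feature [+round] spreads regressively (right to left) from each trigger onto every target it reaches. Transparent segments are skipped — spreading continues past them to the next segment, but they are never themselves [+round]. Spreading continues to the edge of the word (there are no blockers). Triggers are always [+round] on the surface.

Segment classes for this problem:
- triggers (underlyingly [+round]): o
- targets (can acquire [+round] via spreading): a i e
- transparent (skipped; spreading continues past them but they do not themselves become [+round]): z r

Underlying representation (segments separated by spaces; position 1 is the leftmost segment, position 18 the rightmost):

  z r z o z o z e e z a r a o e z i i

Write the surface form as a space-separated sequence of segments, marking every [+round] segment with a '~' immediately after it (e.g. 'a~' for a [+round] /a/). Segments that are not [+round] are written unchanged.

From /o/ at 4 leftward: 3 /z/ transparent; 2 /r/ transparent; 1 /z/ transparent; word edge.
From /o/ at 6 leftward: 5 /z/ transparent; 4 /o/ is itself a trigger — this domain ends here.
From /o/ at 14 leftward: 13 /a/ → [+round]; 12 /r/ transparent; 11 /a/ → [+round]; 10 /z/ transparent; 9 /e/ → [+round]; 8 /e/ → [+round]; 7 /z/ transparent; 6 /o/ is itself a trigger — this domain ends here.
Targets with no active source: positions 15 17 18 stay [-round].
[+round] positions on the surface: 4 6 8 9 11 13 14.

z r z o~ z o~ z e~ e~ z a~ r a~ o~ e z i i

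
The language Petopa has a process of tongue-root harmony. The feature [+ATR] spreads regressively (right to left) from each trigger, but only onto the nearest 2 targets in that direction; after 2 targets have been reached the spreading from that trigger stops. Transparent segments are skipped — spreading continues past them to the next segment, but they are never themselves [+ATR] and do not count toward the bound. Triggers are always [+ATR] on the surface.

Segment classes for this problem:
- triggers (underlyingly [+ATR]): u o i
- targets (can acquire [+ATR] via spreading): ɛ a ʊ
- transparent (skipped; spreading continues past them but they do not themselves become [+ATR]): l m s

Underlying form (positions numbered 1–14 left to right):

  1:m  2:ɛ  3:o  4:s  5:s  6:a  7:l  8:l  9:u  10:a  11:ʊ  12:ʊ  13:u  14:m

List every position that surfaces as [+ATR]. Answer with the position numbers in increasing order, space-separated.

From /o/ at 3 leftward: 2 /ɛ/ → [+ATR]; 1 /m/ transparent; word edge.
From /u/ at 9 leftward: 8 /l/ transparent; 7 /l/ transparent; 6 /a/ → [+ATR]; 5 /s/ transparent; 4 /s/ transparent; 3 /o/ is itself a trigger — this domain ends here.
From /u/ at 13 leftward: 12 /ʊ/ → [+ATR]; 11 /ʊ/ → [+ATR]; bound reached.
Target with no active source: position 10 stays [-ATR].

2 3 6 9 11 12 13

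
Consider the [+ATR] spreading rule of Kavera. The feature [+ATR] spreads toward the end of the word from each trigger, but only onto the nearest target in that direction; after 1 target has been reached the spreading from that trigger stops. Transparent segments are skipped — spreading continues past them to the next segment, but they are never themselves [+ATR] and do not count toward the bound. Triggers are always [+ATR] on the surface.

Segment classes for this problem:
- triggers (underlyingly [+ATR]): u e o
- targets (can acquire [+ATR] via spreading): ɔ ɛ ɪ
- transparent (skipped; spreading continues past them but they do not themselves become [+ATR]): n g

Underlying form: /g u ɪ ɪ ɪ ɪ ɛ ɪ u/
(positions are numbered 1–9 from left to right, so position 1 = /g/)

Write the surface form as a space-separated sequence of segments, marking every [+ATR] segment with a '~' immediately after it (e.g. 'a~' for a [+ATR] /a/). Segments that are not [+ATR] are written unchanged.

From /u/ at 2 rightward: 3 /ɪ/ → [+ATR]; bound reached.
From /u/ at 9 rightward: word edge.
Targets with no active source: positions 4 5 6 7 8 stay [-ATR].
[+ATR] positions on the surface: 2 3 9.

g u~ ɪ~ ɪ ɪ ɪ ɛ ɪ u~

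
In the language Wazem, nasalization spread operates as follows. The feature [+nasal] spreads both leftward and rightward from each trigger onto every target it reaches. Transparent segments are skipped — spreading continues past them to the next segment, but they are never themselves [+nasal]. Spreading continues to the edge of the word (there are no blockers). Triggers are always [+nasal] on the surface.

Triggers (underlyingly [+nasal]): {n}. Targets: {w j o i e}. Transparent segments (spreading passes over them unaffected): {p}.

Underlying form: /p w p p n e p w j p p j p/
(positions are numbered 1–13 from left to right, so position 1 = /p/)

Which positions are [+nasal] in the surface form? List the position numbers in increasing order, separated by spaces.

2 5 6 8 9 12

From /n/ at 5 rightward: 6 /e/ → [+nasal]; 7 /p/ transparent; 8 /w/ → [+nasal]; 9 /j/ → [+nasal]; 10 /p/ transparent; 11 /p/ transparent; 12 /j/ → [+nasal]; 13 /p/ transparent; word edge.
From /n/ at 5 leftward: 4 /p/ transparent; 3 /p/ transparent; 2 /w/ → [+nasal]; 1 /p/ transparent; word edge.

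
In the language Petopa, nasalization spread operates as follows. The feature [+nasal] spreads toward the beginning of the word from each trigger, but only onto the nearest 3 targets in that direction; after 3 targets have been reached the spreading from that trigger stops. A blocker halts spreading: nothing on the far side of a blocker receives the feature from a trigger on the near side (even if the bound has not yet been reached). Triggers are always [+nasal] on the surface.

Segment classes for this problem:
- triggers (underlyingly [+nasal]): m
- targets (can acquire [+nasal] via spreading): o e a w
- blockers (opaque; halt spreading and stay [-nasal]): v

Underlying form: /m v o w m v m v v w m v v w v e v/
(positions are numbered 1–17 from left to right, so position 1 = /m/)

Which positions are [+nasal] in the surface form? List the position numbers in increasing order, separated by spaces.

1 3 4 5 7 10 11

From /m/ at 1 leftward: word edge.
From /m/ at 5 leftward: 4 /w/ → [+nasal]; 3 /o/ → [+nasal]; 2 /v/ blocks.
From /m/ at 7 leftward: 6 /v/ blocks.
From /m/ at 11 leftward: 10 /w/ → [+nasal]; 9 /v/ blocks.
Targets with no active source: positions 14 16 stay [-nasal].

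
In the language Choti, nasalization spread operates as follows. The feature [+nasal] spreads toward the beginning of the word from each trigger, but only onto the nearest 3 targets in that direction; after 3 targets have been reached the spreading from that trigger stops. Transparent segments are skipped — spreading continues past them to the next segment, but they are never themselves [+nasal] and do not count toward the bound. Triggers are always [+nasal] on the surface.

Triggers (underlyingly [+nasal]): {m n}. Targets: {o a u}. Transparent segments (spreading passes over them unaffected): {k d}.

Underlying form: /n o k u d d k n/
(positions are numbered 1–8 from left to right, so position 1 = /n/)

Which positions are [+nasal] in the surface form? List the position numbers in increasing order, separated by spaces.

From /n/ at 1 leftward: word edge.
From /n/ at 8 leftward: 7 /k/ transparent; 6 /d/ transparent; 5 /d/ transparent; 4 /u/ → [+nasal]; 3 /k/ transparent; 2 /o/ → [+nasal]; 1 /n/ is itself a trigger — this domain ends here.

1 2 4 8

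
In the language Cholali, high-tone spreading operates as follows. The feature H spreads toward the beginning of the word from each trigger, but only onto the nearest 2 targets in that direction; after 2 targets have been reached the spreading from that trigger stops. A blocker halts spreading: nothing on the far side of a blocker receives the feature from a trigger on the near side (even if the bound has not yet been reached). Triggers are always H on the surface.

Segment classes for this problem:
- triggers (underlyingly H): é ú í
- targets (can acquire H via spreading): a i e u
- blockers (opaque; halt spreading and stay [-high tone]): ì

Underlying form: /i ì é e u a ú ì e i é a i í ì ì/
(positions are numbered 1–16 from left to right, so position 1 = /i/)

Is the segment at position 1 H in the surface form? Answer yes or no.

no

From /é/ at 3 leftward: 2 /ì/ blocks.
From /ú/ at 7 leftward: 6 /a/ → H; 5 /u/ → H; bound reached.
From /é/ at 11 leftward: 10 /i/ → H; 9 /e/ → H; bound reached.
From /í/ at 14 leftward: 13 /i/ → H; 12 /a/ → H; bound reached.
Targets with no active source: positions 1 4 stay [-high tone].
H positions on the surface: 3 5 6 7 9 10 11 12 13 14.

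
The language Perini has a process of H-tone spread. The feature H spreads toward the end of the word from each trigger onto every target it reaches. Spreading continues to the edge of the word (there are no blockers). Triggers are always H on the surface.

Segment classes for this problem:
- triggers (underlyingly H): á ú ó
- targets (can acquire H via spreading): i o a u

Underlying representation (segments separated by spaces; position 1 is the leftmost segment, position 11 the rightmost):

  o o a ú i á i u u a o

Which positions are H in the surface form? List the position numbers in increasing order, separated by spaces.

4 5 6 7 8 9 10 11

From /ú/ at 4 rightward: 5 /i/ → H; 6 /á/ is itself a trigger — this domain ends here.
From /á/ at 6 rightward: 7 /i/ → H; 8 /u/ → H; 9 /u/ → H; 10 /a/ → H; 11 /o/ → H; word edge.
Targets with no active source: positions 1 2 3 stay [-high tone].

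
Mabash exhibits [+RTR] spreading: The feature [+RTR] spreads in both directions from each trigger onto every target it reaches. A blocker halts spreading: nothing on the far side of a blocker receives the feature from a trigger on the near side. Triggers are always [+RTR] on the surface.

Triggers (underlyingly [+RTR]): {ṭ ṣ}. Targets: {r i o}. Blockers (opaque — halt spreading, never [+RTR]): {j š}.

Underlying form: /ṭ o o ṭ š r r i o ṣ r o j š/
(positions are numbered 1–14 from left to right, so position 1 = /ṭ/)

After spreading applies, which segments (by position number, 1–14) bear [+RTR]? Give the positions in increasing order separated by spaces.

1 2 3 4 6 7 8 9 10 11 12

From /ṭ/ at 1 rightward: 2 /o/ → [+RTR]; 3 /o/ → [+RTR]; 4 /ṭ/ is itself a trigger — this domain ends here.
From /ṭ/ at 1 leftward: word edge.
From /ṭ/ at 4 rightward: 5 /š/ blocks.
From /ṭ/ at 4 leftward: 3 /o/ → [+RTR]; 2 /o/ → [+RTR]; 1 /ṭ/ is itself a trigger — this domain ends here.
From /ṣ/ at 10 rightward: 11 /r/ → [+RTR]; 12 /o/ → [+RTR]; 13 /j/ blocks.
From /ṣ/ at 10 leftward: 9 /o/ → [+RTR]; 8 /i/ → [+RTR]; 7 /r/ → [+RTR]; 6 /r/ → [+RTR]; 5 /š/ blocks.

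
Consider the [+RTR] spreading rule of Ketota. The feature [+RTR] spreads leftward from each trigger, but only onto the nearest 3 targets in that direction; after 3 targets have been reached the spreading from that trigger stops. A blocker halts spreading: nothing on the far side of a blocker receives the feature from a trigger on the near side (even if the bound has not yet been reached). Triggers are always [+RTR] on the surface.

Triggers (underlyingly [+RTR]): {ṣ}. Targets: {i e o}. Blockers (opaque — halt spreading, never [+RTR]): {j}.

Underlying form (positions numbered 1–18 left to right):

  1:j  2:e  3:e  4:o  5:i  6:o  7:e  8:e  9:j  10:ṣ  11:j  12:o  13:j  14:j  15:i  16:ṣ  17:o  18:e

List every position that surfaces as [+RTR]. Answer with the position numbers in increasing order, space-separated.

10 15 16

From /ṣ/ at 10 leftward: 9 /j/ blocks.
From /ṣ/ at 16 leftward: 15 /i/ → [+RTR]; 14 /j/ blocks.
Targets with no active source: positions 2 3 4 5 6 7 8 12 17 18 stay [-emphatic].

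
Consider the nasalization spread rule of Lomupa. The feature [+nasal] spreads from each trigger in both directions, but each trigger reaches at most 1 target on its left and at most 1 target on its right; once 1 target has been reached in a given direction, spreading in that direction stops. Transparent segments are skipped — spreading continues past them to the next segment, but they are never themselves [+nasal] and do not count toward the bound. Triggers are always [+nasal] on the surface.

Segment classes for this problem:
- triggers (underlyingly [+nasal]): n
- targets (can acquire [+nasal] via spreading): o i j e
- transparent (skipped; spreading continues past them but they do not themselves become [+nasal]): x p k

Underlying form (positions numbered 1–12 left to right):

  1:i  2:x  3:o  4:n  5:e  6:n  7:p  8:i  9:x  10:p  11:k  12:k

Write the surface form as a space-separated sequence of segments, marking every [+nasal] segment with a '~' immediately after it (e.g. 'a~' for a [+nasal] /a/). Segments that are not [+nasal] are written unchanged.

i x o~ n~ e~ n~ p i~ x p k k

From /n/ at 4 rightward: 5 /e/ → [+nasal]; bound reached.
From /n/ at 4 leftward: 3 /o/ → [+nasal]; bound reached.
From /n/ at 6 rightward: 7 /p/ transparent; 8 /i/ → [+nasal]; bound reached.
From /n/ at 6 leftward: 5 /e/ → [+nasal]; bound reached.
Target with no active source: position 1 stays [-nasal].
[+nasal] positions on the surface: 3 4 5 6 8.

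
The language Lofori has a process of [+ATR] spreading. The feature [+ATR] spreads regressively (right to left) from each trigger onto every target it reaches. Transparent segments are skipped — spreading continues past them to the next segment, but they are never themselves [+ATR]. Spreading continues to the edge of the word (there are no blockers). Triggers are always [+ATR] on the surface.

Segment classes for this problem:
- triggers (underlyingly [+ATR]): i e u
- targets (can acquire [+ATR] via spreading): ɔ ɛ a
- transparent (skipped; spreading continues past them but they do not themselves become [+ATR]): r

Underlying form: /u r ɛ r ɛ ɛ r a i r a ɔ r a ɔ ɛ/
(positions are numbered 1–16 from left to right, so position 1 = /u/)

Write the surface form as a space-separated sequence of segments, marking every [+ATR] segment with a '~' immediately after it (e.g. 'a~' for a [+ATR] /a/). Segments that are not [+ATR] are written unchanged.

u~ r ɛ~ r ɛ~ ɛ~ r a~ i~ r a ɔ r a ɔ ɛ

From /u/ at 1 leftward: word edge.
From /i/ at 9 leftward: 8 /a/ → [+ATR]; 7 /r/ transparent; 6 /ɛ/ → [+ATR]; 5 /ɛ/ → [+ATR]; 4 /r/ transparent; 3 /ɛ/ → [+ATR]; 2 /r/ transparent; 1 /u/ is itself a trigger — this domain ends here.
Targets with no active source: positions 11 12 14 15 16 stay [-ATR].
[+ATR] positions on the surface: 1 3 5 6 8 9.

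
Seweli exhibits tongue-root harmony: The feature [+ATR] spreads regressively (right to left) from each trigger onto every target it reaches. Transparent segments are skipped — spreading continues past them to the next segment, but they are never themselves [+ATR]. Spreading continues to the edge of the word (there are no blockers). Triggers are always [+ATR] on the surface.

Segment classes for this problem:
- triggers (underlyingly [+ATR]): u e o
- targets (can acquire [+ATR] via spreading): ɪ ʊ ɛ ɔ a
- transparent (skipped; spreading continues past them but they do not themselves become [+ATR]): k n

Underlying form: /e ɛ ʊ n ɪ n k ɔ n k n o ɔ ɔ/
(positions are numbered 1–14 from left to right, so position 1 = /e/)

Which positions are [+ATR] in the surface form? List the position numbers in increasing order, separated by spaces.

1 2 3 5 8 12

From /e/ at 1 leftward: word edge.
From /o/ at 12 leftward: 11 /n/ transparent; 10 /k/ transparent; 9 /n/ transparent; 8 /ɔ/ → [+ATR]; 7 /k/ transparent; 6 /n/ transparent; 5 /ɪ/ → [+ATR]; 4 /n/ transparent; 3 /ʊ/ → [+ATR]; 2 /ɛ/ → [+ATR]; 1 /e/ is itself a trigger — this domain ends here.
Targets with no active source: positions 13 14 stay [-ATR].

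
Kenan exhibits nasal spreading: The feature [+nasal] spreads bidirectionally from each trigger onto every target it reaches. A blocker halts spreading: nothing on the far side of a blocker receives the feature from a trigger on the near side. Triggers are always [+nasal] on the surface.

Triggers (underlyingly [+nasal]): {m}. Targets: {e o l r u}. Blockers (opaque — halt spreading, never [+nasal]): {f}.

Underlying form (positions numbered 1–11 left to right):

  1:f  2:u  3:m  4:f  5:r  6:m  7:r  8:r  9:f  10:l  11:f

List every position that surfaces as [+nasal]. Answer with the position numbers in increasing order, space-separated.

2 3 5 6 7 8

From /m/ at 3 rightward: 4 /f/ blocks.
From /m/ at 3 leftward: 2 /u/ → [+nasal]; 1 /f/ blocks.
From /m/ at 6 rightward: 7 /r/ → [+nasal]; 8 /r/ → [+nasal]; 9 /f/ blocks.
From /m/ at 6 leftward: 5 /r/ → [+nasal]; 4 /f/ blocks.
Target with no active source: position 10 stays [-nasal].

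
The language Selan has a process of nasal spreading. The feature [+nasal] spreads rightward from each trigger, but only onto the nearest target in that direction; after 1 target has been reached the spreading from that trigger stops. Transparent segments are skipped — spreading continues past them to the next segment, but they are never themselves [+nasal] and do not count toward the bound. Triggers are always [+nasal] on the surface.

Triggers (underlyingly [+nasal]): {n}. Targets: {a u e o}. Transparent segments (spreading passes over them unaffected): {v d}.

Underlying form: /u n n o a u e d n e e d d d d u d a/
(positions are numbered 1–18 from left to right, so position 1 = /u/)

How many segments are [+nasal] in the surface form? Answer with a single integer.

From /n/ at 2 rightward: 3 /n/ is itself a trigger — this domain ends here.
From /n/ at 3 rightward: 4 /o/ → [+nasal]; bound reached.
From /n/ at 9 rightward: 10 /e/ → [+nasal]; bound reached.
Targets with no active source: positions 1 5 6 7 11 16 18 stay [-nasal].
[+nasal] positions on the surface: 2 3 4 9 10.

5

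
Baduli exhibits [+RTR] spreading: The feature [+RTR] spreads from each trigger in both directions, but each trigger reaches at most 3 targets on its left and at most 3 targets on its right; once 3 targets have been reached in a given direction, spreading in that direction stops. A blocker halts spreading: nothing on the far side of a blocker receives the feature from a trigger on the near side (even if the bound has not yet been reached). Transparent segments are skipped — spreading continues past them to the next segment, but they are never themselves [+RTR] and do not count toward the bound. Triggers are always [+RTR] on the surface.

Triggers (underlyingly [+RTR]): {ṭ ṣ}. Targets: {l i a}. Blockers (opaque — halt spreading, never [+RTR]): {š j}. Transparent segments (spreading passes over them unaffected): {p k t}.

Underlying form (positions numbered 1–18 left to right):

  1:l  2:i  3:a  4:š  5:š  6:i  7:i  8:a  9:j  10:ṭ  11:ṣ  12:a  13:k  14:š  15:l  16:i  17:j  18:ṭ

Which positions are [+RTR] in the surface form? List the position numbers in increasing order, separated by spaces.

From /ṭ/ at 10 rightward: 11 /ṣ/ is itself a trigger — this domain ends here.
From /ṭ/ at 10 leftward: 9 /j/ blocks.
From /ṣ/ at 11 rightward: 12 /a/ → [+RTR]; 13 /k/ transparent; 14 /š/ blocks.
From /ṣ/ at 11 leftward: 10 /ṭ/ is itself a trigger — this domain ends here.
From /ṭ/ at 18 rightward: word edge.
From /ṭ/ at 18 leftward: 17 /j/ blocks.
Targets with no active source: positions 1 2 3 6 7 8 15 16 stay [-emphatic].

10 11 12 18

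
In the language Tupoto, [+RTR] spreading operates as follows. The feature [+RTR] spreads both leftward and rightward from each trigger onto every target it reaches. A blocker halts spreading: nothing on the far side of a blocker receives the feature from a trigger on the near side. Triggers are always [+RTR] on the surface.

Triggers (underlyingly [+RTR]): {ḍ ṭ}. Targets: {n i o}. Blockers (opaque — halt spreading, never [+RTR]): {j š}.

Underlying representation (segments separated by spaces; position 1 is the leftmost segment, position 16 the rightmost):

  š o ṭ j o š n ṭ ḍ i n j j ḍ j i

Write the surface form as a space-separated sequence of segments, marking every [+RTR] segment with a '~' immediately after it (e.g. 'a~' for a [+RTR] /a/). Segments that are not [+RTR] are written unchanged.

From /ṭ/ at 3 rightward: 4 /j/ blocks.
From /ṭ/ at 3 leftward: 2 /o/ → [+RTR]; 1 /š/ blocks.
From /ṭ/ at 8 rightward: 9 /ḍ/ is itself a trigger — this domain ends here.
From /ṭ/ at 8 leftward: 7 /n/ → [+RTR]; 6 /š/ blocks.
From /ḍ/ at 9 rightward: 10 /i/ → [+RTR]; 11 /n/ → [+RTR]; 12 /j/ blocks.
From /ḍ/ at 9 leftward: 8 /ṭ/ is itself a trigger — this domain ends here.
From /ḍ/ at 14 rightward: 15 /j/ blocks.
From /ḍ/ at 14 leftward: 13 /j/ blocks.
Targets with no active source: positions 5 16 stay [-emphatic].
[+RTR] positions on the surface: 2 3 7 8 9 10 11 14.

š o~ ṭ~ j o š n~ ṭ~ ḍ~ i~ n~ j j ḍ~ j i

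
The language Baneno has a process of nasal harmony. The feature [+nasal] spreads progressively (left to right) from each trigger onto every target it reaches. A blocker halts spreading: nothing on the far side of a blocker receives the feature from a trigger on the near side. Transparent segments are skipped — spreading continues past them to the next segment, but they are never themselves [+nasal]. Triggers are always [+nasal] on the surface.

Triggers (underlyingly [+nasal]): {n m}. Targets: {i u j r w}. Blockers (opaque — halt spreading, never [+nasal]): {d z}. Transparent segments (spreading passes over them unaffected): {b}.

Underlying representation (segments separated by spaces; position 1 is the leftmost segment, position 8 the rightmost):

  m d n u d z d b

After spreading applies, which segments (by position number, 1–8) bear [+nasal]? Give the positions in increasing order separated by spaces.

1 3 4

From /m/ at 1 rightward: 2 /d/ blocks.
From /n/ at 3 rightward: 4 /u/ → [+nasal]; 5 /d/ blocks.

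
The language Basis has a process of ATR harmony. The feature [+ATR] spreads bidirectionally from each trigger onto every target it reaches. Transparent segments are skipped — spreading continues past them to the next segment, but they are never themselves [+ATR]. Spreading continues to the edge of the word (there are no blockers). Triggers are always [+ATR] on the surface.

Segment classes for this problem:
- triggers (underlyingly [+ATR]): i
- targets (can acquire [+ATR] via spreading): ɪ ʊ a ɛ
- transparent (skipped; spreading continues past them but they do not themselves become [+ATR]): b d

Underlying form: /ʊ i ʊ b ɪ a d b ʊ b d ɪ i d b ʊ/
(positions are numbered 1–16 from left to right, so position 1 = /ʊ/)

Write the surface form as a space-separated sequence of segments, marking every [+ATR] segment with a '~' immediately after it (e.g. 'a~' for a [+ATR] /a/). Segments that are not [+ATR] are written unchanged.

From /i/ at 2 rightward: 3 /ʊ/ → [+ATR]; 4 /b/ transparent; 5 /ɪ/ → [+ATR]; 6 /a/ → [+ATR]; 7 /d/ transparent; 8 /b/ transparent; 9 /ʊ/ → [+ATR]; 10 /b/ transparent; 11 /d/ transparent; 12 /ɪ/ → [+ATR]; 13 /i/ is itself a trigger — this domain ends here.
From /i/ at 2 leftward: 1 /ʊ/ → [+ATR]; word edge.
From /i/ at 13 rightward: 14 /d/ transparent; 15 /b/ transparent; 16 /ʊ/ → [+ATR]; word edge.
From /i/ at 13 leftward: 12 /ɪ/ → [+ATR]; 11 /d/ transparent; 10 /b/ transparent; 9 /ʊ/ → [+ATR]; 8 /b/ transparent; 7 /d/ transparent; 6 /a/ → [+ATR]; 5 /ɪ/ → [+ATR]; 4 /b/ transparent; 3 /ʊ/ → [+ATR]; 2 /i/ is itself a trigger — this domain ends here.
[+ATR] positions on the surface: 1 2 3 5 6 9 12 13 16.

ʊ~ i~ ʊ~ b ɪ~ a~ d b ʊ~ b d ɪ~ i~ d b ʊ~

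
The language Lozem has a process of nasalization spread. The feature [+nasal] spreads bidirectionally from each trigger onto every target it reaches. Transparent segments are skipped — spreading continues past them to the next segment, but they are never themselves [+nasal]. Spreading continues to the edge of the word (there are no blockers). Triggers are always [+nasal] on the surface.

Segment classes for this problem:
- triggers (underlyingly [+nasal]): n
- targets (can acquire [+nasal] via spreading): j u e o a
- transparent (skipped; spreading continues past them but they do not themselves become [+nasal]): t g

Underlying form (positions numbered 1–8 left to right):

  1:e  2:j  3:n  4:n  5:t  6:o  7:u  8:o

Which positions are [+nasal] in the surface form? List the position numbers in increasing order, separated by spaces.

1 2 3 4 6 7 8

From /n/ at 3 rightward: 4 /n/ is itself a trigger — this domain ends here.
From /n/ at 3 leftward: 2 /j/ → [+nasal]; 1 /e/ → [+nasal]; word edge.
From /n/ at 4 rightward: 5 /t/ transparent; 6 /o/ → [+nasal]; 7 /u/ → [+nasal]; 8 /o/ → [+nasal]; word edge.
From /n/ at 4 leftward: 3 /n/ is itself a trigger — this domain ends here.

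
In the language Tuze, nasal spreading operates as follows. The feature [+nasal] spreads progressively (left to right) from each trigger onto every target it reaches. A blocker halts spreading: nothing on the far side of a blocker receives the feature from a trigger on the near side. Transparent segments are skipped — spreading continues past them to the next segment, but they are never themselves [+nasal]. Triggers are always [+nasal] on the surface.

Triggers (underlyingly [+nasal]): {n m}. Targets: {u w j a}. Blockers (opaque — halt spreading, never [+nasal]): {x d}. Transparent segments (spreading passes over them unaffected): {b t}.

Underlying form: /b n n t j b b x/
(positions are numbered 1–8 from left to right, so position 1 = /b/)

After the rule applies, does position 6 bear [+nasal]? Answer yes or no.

no

From /n/ at 2 rightward: 3 /n/ is itself a trigger — this domain ends here.
From /n/ at 3 rightward: 4 /t/ transparent; 5 /j/ → [+nasal]; 6 /b/ transparent; 7 /b/ transparent; 8 /x/ blocks.
[+nasal] positions on the surface: 2 3 5.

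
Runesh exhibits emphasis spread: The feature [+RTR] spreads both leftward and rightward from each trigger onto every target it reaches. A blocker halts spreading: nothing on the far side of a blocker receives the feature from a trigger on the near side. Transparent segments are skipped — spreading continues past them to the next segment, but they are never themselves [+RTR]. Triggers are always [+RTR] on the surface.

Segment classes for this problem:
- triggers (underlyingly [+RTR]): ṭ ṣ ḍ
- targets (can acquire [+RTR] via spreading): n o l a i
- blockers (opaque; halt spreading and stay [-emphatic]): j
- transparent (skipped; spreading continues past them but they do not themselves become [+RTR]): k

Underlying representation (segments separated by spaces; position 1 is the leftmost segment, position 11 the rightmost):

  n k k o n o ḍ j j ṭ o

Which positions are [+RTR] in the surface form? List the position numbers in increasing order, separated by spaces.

From /ḍ/ at 7 rightward: 8 /j/ blocks.
From /ḍ/ at 7 leftward: 6 /o/ → [+RTR]; 5 /n/ → [+RTR]; 4 /o/ → [+RTR]; 3 /k/ transparent; 2 /k/ transparent; 1 /n/ → [+RTR]; word edge.
From /ṭ/ at 10 rightward: 11 /o/ → [+RTR]; word edge.
From /ṭ/ at 10 leftward: 9 /j/ blocks.

1 4 5 6 7 10 11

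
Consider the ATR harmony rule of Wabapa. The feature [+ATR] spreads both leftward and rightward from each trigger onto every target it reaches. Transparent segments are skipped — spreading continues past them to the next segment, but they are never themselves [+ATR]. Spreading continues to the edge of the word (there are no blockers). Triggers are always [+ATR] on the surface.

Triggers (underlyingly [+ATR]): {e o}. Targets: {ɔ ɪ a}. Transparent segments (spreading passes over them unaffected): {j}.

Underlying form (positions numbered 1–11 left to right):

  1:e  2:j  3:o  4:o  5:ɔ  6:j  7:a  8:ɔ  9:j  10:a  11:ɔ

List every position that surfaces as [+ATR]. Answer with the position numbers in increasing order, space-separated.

From /e/ at 1 rightward: 2 /j/ transparent; 3 /o/ is itself a trigger — this domain ends here.
From /e/ at 1 leftward: word edge.
From /o/ at 3 rightward: 4 /o/ is itself a trigger — this domain ends here.
From /o/ at 3 leftward: 2 /j/ transparent; 1 /e/ is itself a trigger — this domain ends here.
From /o/ at 4 rightward: 5 /ɔ/ → [+ATR]; 6 /j/ transparent; 7 /a/ → [+ATR]; 8 /ɔ/ → [+ATR]; 9 /j/ transparent; 10 /a/ → [+ATR]; 11 /ɔ/ → [+ATR]; word edge.
From /o/ at 4 leftward: 3 /o/ is itself a trigger — this domain ends here.

1 3 4 5 7 8 10 11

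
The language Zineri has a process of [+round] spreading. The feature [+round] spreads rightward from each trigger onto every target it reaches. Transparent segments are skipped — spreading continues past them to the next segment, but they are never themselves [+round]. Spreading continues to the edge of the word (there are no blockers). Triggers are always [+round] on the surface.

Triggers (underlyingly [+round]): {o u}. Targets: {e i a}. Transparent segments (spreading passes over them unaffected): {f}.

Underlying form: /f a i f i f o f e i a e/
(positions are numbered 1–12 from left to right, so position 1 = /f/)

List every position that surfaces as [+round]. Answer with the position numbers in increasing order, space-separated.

From /o/ at 7 rightward: 8 /f/ transparent; 9 /e/ → [+round]; 10 /i/ → [+round]; 11 /a/ → [+round]; 12 /e/ → [+round]; word edge.
Targets with no active source: positions 2 3 5 stay [-round].

7 9 10 11 12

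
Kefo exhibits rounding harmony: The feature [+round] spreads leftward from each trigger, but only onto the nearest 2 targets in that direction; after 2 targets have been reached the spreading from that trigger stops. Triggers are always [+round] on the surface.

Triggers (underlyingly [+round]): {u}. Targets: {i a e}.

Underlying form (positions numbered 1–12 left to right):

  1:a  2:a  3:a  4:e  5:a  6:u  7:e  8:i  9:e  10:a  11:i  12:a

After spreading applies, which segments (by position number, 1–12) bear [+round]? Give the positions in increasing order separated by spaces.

From /u/ at 6 leftward: 5 /a/ → [+round]; 4 /e/ → [+round]; bound reached.
Targets with no active source: positions 1 2 3 7 8 9 10 11 12 stay [-round].

4 5 6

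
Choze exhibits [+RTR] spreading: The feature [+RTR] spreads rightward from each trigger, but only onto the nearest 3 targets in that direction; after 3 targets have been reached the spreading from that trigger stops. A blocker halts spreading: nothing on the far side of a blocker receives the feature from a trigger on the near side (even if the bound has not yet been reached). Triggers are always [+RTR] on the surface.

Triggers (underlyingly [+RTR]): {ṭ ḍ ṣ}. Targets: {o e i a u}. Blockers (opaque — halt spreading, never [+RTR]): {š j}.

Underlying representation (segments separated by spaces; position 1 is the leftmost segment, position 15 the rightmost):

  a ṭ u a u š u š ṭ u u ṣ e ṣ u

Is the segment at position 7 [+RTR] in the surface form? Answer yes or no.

no

From /ṭ/ at 2 rightward: 3 /u/ → [+RTR]; 4 /a/ → [+RTR]; 5 /u/ → [+RTR]; bound reached.
From /ṭ/ at 9 rightward: 10 /u/ → [+RTR]; 11 /u/ → [+RTR]; 12 /ṣ/ is itself a trigger — this domain ends here.
From /ṣ/ at 12 rightward: 13 /e/ → [+RTR]; 14 /ṣ/ is itself a trigger — this domain ends here.
From /ṣ/ at 14 rightward: 15 /u/ → [+RTR]; word edge.
Targets with no active source: positions 1 7 stay [-emphatic].
[+RTR] positions on the surface: 2 3 4 5 9 10 11 12 13 14 15.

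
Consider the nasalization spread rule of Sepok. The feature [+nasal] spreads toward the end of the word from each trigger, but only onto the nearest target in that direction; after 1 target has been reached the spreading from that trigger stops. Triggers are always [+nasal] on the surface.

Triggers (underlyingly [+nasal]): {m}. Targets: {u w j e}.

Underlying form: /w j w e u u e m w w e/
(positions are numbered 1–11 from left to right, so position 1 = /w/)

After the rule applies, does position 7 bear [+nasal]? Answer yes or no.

no

From /m/ at 8 rightward: 9 /w/ → [+nasal]; bound reached.
Targets with no active source: positions 1 2 3 4 5 6 7 10 11 stay [-nasal].
[+nasal] positions on the surface: 8 9.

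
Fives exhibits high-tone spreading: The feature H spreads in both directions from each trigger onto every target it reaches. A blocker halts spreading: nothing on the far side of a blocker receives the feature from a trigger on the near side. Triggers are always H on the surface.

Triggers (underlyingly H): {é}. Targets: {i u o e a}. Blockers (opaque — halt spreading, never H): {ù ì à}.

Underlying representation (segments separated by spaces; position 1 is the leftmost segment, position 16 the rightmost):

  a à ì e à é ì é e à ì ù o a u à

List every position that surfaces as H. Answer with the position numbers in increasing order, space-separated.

6 8 9

From /é/ at 6 rightward: 7 /ì/ blocks.
From /é/ at 6 leftward: 5 /à/ blocks.
From /é/ at 8 rightward: 9 /e/ → H; 10 /à/ blocks.
From /é/ at 8 leftward: 7 /ì/ blocks.
Targets with no active source: positions 1 4 13 14 15 stay [-high tone].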